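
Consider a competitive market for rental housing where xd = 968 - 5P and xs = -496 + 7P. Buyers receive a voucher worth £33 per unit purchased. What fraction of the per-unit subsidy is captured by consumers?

Consumer share = 7/12

Pre-subsidy: 968 - 5P = -496 + 7P gives P* = 122, x* = 358.
With the rebate, buyers effectively pay Pb = Ps − 33, where Ps is the price sellers receive.
Demand in terms of Ps becomes xd = 968 − 5(Ps − 33) = 1133 - 5Ps. Setting this equal to supply: 1133 - 5Ps = -496 + 7Ps, so Ps = 135.75.
Buyers pay Pb = 135.75 − 33 = 102.75; x' = -496 + 7·135.75 = 454.25.
Buyers' price falls by P* − Pb = 122 − 102.75 = 19.25; sellers' price rises by Ps − P* = 135.75 − 122 = 13.75.
So consumers capture 19.25/33 = 7/12 of each unit of subsidy.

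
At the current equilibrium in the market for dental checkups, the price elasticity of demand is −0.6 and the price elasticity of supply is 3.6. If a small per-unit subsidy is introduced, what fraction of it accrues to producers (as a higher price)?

Producer share = 1/7

For a small subsidy around the equilibrium, the benefit split depends on the relative slopes, which at a point are proportional to the elasticities.
Buyer share = εs/(εs + |εd|) = 3.6/(3.6 + 0.6) = 6/7; seller share = |εd|/(εs + |εd|) = 1/7.
So producers capture 1/7 of the subsidy.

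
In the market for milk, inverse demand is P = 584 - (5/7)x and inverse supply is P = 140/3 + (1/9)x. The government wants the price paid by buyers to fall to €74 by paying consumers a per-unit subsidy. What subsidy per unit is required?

Required subsidy s = €52 per unit

At a buyer price of 74, quantity demanded is 817.6 − 1.4·74 = 714.
Sellers supply 714 only when they receive Ps = 140/3 + (1/9)·714 = 126.
s = Ps − Pb = 126 − 74 = 52.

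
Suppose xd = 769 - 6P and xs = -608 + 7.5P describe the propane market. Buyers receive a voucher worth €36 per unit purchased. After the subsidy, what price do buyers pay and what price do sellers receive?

Buyers pay €82; sellers receive €118

Pre-subsidy: 769 - 6P = -608 + 7.5P gives P* = 102, x* = 157.
With the rebate, buyers effectively pay Pb = Ps − 36, where Ps is the price sellers receive.
Demand in terms of Ps becomes xd = 769 − 6(Ps − 36) = 985 - 6Ps. Setting this equal to supply: 985 - 6Ps = -608 + 7.5Ps, so Ps = 118.
Buyers pay Pb = 118 − 36 = 82; x' = -608 + 7.5·118 = 277.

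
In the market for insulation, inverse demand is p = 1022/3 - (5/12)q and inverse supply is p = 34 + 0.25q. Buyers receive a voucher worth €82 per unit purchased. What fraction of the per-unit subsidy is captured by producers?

Pre-subsidy: 1022/3 - (5/12)q = 34 + 0.25q gives q* = 460 and p* = 149.
With the rebate, buyers effectively pay pb = ps − 82, where ps is the price sellers receive.
On the curves, pb = 1022/3 - (5/12)q and ps = 34 + 0.25q; the wedge ps − pb = 82 gives 34 + 0.25q − (1022/3 - (5/12)q) = 82, so q' = 583.
Then pb = 1022/3 − (5/12)·583 = 97.75 and ps = 34 + 0.25·583 = 179.75.
Buyers' price falls by p* − pb = 149 − 97.75 = 51.25; sellers' price rises by ps − p* = 179.75 − 149 = 30.75.
So producers capture 30.75/82 = 0.375 of each unit of subsidy.

Producer share = 0.375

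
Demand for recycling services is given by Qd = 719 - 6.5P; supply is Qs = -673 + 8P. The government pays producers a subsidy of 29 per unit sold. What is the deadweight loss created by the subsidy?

Pre-subsidy: 719 - 6.5P = -673 + 8P gives P* = 96, Q* = 95.
With the subsidy, sellers receive Ps = Pb + 29 for each unit, where Pb is the price buyers pay.
Supply in terms of Pb becomes Qs = -673 + 8(Pb + 29) = -441 + 8Pb. Setting this equal to demand: 719 - 6.5Pb = -441 + 8Pb, so Pb = 80.
Sellers receive Ps = 80 + 29 = 109; Q' = 719 − 6.5·80 = 199.
The subsidy expands output by 199 − 95 = 104 past the efficient level; on those units the gap between marginal cost and willingness to pay runs from 0 up to 29.
DWL = ½ × 29 × 104 = 1508.

Deadweight loss = 1508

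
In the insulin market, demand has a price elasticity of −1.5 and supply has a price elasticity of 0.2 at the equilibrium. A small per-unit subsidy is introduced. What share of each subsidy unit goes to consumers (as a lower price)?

Consumer share = 2/17

For a small subsidy around the equilibrium, the benefit split depends on the relative slopes, which at a point are proportional to the elasticities.
Buyer share = εs/(εs + |εd|) = 0.2/(0.2 + 1.5) = 2/17; seller share = |εd|/(εs + |εd|) = 15/17.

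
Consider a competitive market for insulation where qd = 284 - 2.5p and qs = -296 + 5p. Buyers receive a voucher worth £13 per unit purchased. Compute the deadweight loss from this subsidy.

Deadweight loss = 845/6

Pre-subsidy: 284 - 2.5p = -296 + 5p gives p* = 232/3, q* = 272/3.
With the rebate, buyers effectively pay pb = ps − 13, where ps is the price sellers receive.
Demand in terms of ps becomes qd = 284 − 2.5(ps − 13) = 316.5 - 2.5ps. Setting this equal to supply: 316.5 - 2.5ps = -296 + 5ps, so ps = 245/3.
Buyers pay pb = 245/3 − 13 = 206/3; q' = -296 + 5·(245/3) = 337/3.
The subsidy expands output by 337/3 − 272/3 = 65/3 past the efficient level; on those units the gap between marginal cost and willingness to pay runs from 0 up to 13.
DWL = ½ × 13 × 65/3 = 845/6.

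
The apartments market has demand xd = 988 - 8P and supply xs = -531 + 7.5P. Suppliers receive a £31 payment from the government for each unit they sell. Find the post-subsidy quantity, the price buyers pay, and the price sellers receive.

Pre-subsidy: 988 - 8P = -531 + 7.5P gives P* = 98, x* = 204.
With the subsidy, sellers receive Ps = Pb + 31 for each unit, where Pb is the price buyers pay.
Supply in terms of Pb becomes xs = -531 + 7.5(Pb + 31) = -298.5 + 7.5Pb. Setting this equal to demand: 988 - 8Pb = -298.5 + 7.5Pb, so Pb = 83.
Sellers receive Ps = 83 + 31 = 114; x' = 988 − 8·83 = 324.

x' = 324; buyers pay £83; sellers receive £114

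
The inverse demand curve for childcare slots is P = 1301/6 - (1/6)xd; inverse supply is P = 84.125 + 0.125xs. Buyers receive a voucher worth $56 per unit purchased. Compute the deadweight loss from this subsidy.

Pre-subsidy: 1301/6 - (1/6)x = 84.125 + 0.125x gives x* = 455 and P* = 141.
With the rebate, buyers effectively pay Pb = Ps − 56, where Ps is the price sellers receive.
On the curves, Pb = 1301/6 - (1/6)x and Ps = 84.125 + 0.125x; the wedge Ps − Pb = 56 gives 84.125 + 0.125x − (1301/6 - (1/6)x) = 56, so x' = 647.
Then Pb = 1301/6 − (1/6)·647 = 109 and Ps = 84.125 + 0.125·647 = 165.
The subsidy expands output by 647 − 455 = 192 past the efficient level; on those units the gap between marginal cost and willingness to pay runs from 0 up to 56.
DWL = ½ × 56 × 192 = 5376.

Deadweight loss = $5376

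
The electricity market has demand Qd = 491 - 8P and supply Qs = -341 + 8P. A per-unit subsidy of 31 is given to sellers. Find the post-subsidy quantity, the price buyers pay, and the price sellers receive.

Pre-subsidy: 491 - 8P = -341 + 8P gives P* = 52, Q* = 75.
With the subsidy, sellers receive Ps = Pb + 31 for each unit, where Pb is the price buyers pay.
Supply in terms of Pb becomes Qs = -341 + 8(Pb + 31) = -93 + 8Pb. Setting this equal to demand: 491 - 8Pb = -93 + 8Pb, so Pb = 36.5.
Sellers receive Ps = 36.5 + 31 = 67.5; Q' = 491 − 8·36.5 = 199.

Q' = 199; buyers pay 36.5; sellers receive 67.5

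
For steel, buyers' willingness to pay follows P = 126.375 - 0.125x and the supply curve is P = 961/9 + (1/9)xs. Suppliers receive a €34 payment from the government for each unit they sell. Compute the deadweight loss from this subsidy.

Pre-subsidy: 126.375 - 0.125x = 961/9 + (1/9)x gives x* = 83 and P* = 116.
With the subsidy, sellers receive Ps = Pb + 34 for each unit, where Pb is the price buyers pay.
On the curves, Pb = 126.375 - 0.125x and Ps = 961/9 + (1/9)x; the wedge Ps − Pb = 34 gives 961/9 + (1/9)x − (126.375 - 0.125x) = 34, so x' = 227.
Then Pb = 126.375 − 0.125·227 = 98 and Ps = 961/9 + (1/9)·227 = 132.
The subsidy expands output by 227 − 83 = 144 past the efficient level; on those units the gap between marginal cost and willingness to pay runs from 0 up to 34.
DWL = ½ × 34 × 144 = 2448.

Deadweight loss = €2448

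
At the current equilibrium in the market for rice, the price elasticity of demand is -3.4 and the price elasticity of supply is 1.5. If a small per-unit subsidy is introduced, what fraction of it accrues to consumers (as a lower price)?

Consumer share = 15/49

For a small subsidy around the equilibrium, the benefit split depends on the relative slopes, which at a point are proportional to the elasticities.
Buyer share = εs/(εs + |εd|) = 1.5/(1.5 + 3.4) = 15/49; seller share = |εd|/(εs + |εd|) = 34/49.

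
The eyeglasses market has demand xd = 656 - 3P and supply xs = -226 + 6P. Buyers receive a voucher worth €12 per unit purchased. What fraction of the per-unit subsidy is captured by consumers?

Pre-subsidy: 656 - 3P = -226 + 6P gives P* = 98, x* = 362.
With the rebate, buyers effectively pay Pb = Ps − 12, where Ps is the price sellers receive.
Demand in terms of Ps becomes xd = 656 − 3(Ps − 12) = 692 - 3Ps. Setting this equal to supply: 692 - 3Ps = -226 + 6Ps, so Ps = 102.
Buyers pay Pb = 102 − 12 = 90; x' = -226 + 6·102 = 386.
Buyers' price falls by P* − Pb = 98 − 90 = 8; sellers' price rises by Ps − P* = 102 − 98 = 4.
So consumers capture 8/12 = 2/3 of each unit of subsidy.

Consumer share = 2/3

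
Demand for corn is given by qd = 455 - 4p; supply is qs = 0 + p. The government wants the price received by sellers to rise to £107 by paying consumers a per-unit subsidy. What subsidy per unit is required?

At a seller price of 107, quantity supplied is 0 + 1·107 = 107.
Buyers absorb 107 only when they pay pb with 455 − 4·pb = 107, i.e. pb = 87.
s = ps − pb = 107 − 87 = 20.

Required subsidy s = £20 per unit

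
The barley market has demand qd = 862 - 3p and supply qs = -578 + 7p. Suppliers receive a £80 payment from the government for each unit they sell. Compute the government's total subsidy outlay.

Pre-subsidy: 862 - 3p = -578 + 7p gives p* = 144, q* = 430.
With the subsidy, sellers receive ps = pb + 80 for each unit, where pb is the price buyers pay.
Supply in terms of pb becomes qs = -578 + 7(pb + 80) = -18 + 7pb. Setting this equal to demand: 862 - 3pb = -18 + 7pb, so pb = 88.
Sellers receive ps = 88 + 80 = 168; q' = 862 − 3·88 = 598.
Government outlay = subsidy × quantity = 80 × 598 = 47840.

Government cost = £47840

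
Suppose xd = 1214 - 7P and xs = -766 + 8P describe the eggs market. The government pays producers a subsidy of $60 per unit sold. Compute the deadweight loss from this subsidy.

Deadweight loss = $6720

Pre-subsidy: 1214 - 7P = -766 + 8P gives P* = 132, x* = 290.
With the subsidy, sellers receive Ps = Pb + 60 for each unit, where Pb is the price buyers pay.
Supply in terms of Pb becomes xs = -766 + 8(Pb + 60) = -286 + 8Pb. Setting this equal to demand: 1214 - 7Pb = -286 + 8Pb, so Pb = 100.
Sellers receive Ps = 100 + 60 = 160; x' = 1214 − 7·100 = 514.
The subsidy expands output by 514 − 290 = 224 past the efficient level; on those units the gap between marginal cost and willingness to pay runs from 0 up to 60.
DWL = ½ × 60 × 224 = 6720.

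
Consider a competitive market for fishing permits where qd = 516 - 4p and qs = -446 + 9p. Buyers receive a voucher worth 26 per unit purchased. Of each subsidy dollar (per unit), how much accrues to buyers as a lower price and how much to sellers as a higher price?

Buyers gain 18 per unit; sellers gain 8 per unit

Pre-subsidy: 516 - 4p = -446 + 9p gives p* = 74, q* = 220.
With the rebate, buyers effectively pay pb = ps − 26, where ps is the price sellers receive.
Demand in terms of ps becomes qd = 516 − 4(ps − 26) = 620 - 4ps. Setting this equal to supply: 620 - 4ps = -446 + 9ps, so ps = 82.
Buyers pay pb = 82 − 26 = 56; q' = -446 + 9·82 = 292.
Buyers' price falls by p* − pb = 74 − 56 = 18; sellers' price rises by ps − p* = 82 − 74 = 8.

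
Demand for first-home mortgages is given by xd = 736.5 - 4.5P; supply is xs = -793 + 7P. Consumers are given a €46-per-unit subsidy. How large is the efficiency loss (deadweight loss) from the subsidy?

Pre-subsidy: 736.5 - 4.5P = -793 + 7P gives P* = 133, x* = 138.
With the rebate, buyers effectively pay Pb = Ps − 46, where Ps is the price sellers receive.
Demand in terms of Ps becomes xd = 736.5 − 4.5(Ps − 46) = 943.5 - 4.5Ps. Setting this equal to supply: 943.5 - 4.5Ps = -793 + 7Ps, so Ps = 151.
Buyers pay Pb = 151 − 46 = 105; x' = -793 + 7·151 = 264.
The subsidy expands output by 264 − 138 = 126 past the efficient level; on those units the gap between marginal cost and willingness to pay runs from 0 up to 46.
DWL = ½ × 46 × 126 = 2898.

Deadweight loss = €2898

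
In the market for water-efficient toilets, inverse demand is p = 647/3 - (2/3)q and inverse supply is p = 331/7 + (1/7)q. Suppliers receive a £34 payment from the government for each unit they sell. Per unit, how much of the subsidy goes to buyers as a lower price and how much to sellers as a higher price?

Buyers gain £28 per unit; sellers gain £6 per unit

Pre-subsidy: 647/3 - (2/3)q = 331/7 + (1/7)q gives q* = 208 and p* = 77.
With the subsidy, sellers receive ps = pb + 34 for each unit, where pb is the price buyers pay.
On the curves, pb = 647/3 - (2/3)q and ps = 331/7 + (1/7)q; the wedge ps − pb = 34 gives 331/7 + (1/7)q − (647/3 - (2/3)q) = 34, so q' = 250.
Then pb = 647/3 − (2/3)·250 = 49 and ps = 331/7 + (1/7)·250 = 83.
Buyers' price falls by p* − pb = 77 − 49 = 28; sellers' price rises by ps − p* = 83 − 77 = 6.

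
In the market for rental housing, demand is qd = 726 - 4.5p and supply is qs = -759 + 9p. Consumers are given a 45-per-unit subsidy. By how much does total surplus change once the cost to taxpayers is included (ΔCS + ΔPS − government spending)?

Pre-subsidy: 726 - 4.5p = -759 + 9p gives p* = 110, q* = 231.
With the rebate, buyers effectively pay pb = ps − 45, where ps is the price sellers receive.
Demand in terms of ps becomes qd = 726 − 4.5(ps − 45) = 928.5 - 4.5ps. Setting this equal to supply: 928.5 - 4.5ps = -759 + 9ps, so ps = 125.
Buyers pay pb = 125 − 45 = 80; q' = -759 + 9·125 = 366.
ΔCS = ½(231 + 366)(110 − 80) = 8955; ΔPS = ½(231 + 366)(125 − 110) = 4477.5.
Government spending = 45 × 366 = 16470.
Net change = 8955 + 4477.5 − 16470 = -3037.5. The loss equals the DWL triangle ½·45·135.

Net change in total surplus = -3037.5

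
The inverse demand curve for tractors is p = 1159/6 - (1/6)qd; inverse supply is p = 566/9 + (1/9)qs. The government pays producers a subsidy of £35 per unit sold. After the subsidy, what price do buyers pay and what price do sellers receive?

Buyers pay £94; sellers receive £129

Pre-subsidy: 1159/6 - (1/6)q = 566/9 + (1/9)q gives q* = 469 and p* = 115.
With the subsidy, sellers receive ps = pb + 35 for each unit, where pb is the price buyers pay.
On the curves, pb = 1159/6 - (1/6)q and ps = 566/9 + (1/9)q; the wedge ps − pb = 35 gives 566/9 + (1/9)q − (1159/6 - (1/6)q) = 35, so q' = 595.
Then pb = 1159/6 − (1/6)·595 = 94 and ps = 566/9 + (1/9)·595 = 129.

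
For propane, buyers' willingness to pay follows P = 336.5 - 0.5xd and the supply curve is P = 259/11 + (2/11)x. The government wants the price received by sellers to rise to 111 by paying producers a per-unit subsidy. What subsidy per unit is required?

Required subsidy s = 15 per unit

At a seller price of 111, quantity supplied is -129.5 + 5.5·111 = 481.
Buyers absorb 481 only when they pay Pb = 336.5 − 0.5·481 = 96.
s = Ps − Pb = 111 − 96 = 15.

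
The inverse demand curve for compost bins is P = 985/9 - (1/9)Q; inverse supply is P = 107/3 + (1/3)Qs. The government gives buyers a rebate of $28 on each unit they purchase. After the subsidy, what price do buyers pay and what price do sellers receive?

Pre-subsidy: 985/9 - (1/9)Q = 107/3 + (1/3)Q gives Q* = 166 and P* = 91.
With the rebate, buyers effectively pay Pb = Ps − 28, where Ps is the price sellers receive.
On the curves, Pb = 985/9 - (1/9)Q and Ps = 107/3 + (1/3)Q; the wedge Ps − Pb = 28 gives 107/3 + (1/3)Q − (985/9 - (1/9)Q) = 28, so Q' = 229.
Then Pb = 985/9 − (1/9)·229 = 84 and Ps = 107/3 + (1/3)·229 = 112.

Buyers pay $84; sellers receive $112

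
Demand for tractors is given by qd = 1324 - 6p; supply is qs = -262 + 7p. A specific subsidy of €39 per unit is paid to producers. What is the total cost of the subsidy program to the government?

Pre-subsidy: 1324 - 6p = -262 + 7p gives p* = 122, q* = 592.
With the subsidy, sellers receive ps = pb + 39 for each unit, where pb is the price buyers pay.
Supply in terms of pb becomes qs = -262 + 7(pb + 39) = 11 + 7pb. Setting this equal to demand: 1324 - 6pb = 11 + 7pb, so pb = 101.
Sellers receive ps = 101 + 39 = 140; q' = 1324 − 6·101 = 718.
Government outlay = subsidy × quantity = 39 × 718 = 28002.

Government cost = €28002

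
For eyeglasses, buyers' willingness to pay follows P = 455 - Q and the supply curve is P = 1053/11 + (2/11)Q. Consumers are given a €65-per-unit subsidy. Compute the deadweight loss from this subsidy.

Deadweight loss = €1787.5

Pre-subsidy: 455 - Q = 1053/11 + (2/11)Q gives Q* = 304 and P* = 151.
With the rebate, buyers effectively pay Pb = Ps − 65, where Ps is the price sellers receive.
On the curves, Pb = 455 - Q and Ps = 1053/11 + (2/11)Q; the wedge Ps − Pb = 65 gives 1053/11 + (2/11)Q − (455 - Q) = 65, so Q' = 359.
Then Pb = 455 − 1·359 = 96 and Ps = 1053/11 + (2/11)·359 = 161.
The subsidy expands output by 359 − 304 = 55 past the efficient level; on those units the gap between marginal cost and willingness to pay runs from 0 up to 65.
DWL = ½ × 65 × 55 = 1787.5.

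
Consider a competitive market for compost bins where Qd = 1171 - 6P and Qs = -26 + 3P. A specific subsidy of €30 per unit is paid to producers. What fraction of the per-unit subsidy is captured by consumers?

Consumer share = 1/3

Pre-subsidy: 1171 - 6P = -26 + 3P gives P* = 133, Q* = 373.
With the subsidy, sellers receive Ps = Pb + 30 for each unit, where Pb is the price buyers pay.
Supply in terms of Pb becomes Qs = -26 + 3(Pb + 30) = 64 + 3Pb. Setting this equal to demand: 1171 - 6Pb = 64 + 3Pb, so Pb = 123.
Sellers receive Ps = 123 + 30 = 153; Q' = 1171 − 6·123 = 433.
Buyers' price falls by P* − Pb = 133 − 123 = 10; sellers' price rises by Ps − P* = 153 − 133 = 20.
So consumers capture 10/30 = 1/3 of each unit of subsidy.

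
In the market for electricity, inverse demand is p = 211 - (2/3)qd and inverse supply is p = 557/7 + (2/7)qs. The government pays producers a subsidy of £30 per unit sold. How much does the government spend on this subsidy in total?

Pre-subsidy: 211 - (2/3)q = 557/7 + (2/7)q gives q* = 138 and p* = 119.
With the subsidy, sellers receive ps = pb + 30 for each unit, where pb is the price buyers pay.
On the curves, pb = 211 - (2/3)q and ps = 557/7 + (2/7)q; the wedge ps − pb = 30 gives 557/7 + (2/7)q − (211 - (2/3)q) = 30, so q' = 169.5.
Then pb = 211 − (2/3)·169.5 = 98 and ps = 557/7 + (2/7)·169.5 = 128.
Government outlay = subsidy × quantity = 30 × 169.5 = 5085.

Government cost = £5085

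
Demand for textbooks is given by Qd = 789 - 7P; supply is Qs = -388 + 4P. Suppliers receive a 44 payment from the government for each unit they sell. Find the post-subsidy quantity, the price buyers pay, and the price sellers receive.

Pre-subsidy: 789 - 7P = -388 + 4P gives P* = 107, Q* = 40.
With the subsidy, sellers receive Ps = Pb + 44 for each unit, where Pb is the price buyers pay.
Supply in terms of Pb becomes Qs = -388 + 4(Pb + 44) = -212 + 4Pb. Setting this equal to demand: 789 - 7Pb = -212 + 4Pb, so Pb = 91.
Sellers receive Ps = 91 + 44 = 135; Q' = 789 − 7·91 = 152.

Q' = 152; buyers pay 91; sellers receive 135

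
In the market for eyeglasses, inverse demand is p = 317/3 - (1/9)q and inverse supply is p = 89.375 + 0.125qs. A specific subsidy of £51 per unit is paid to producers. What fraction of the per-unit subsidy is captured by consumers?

Consumer share = 8/17

Pre-subsidy: 317/3 - (1/9)q = 89.375 + 0.125q gives q* = 69 and p* = 98.
With the subsidy, sellers receive ps = pb + 51 for each unit, where pb is the price buyers pay.
On the curves, pb = 317/3 - (1/9)q and ps = 89.375 + 0.125q; the wedge ps − pb = 51 gives 89.375 + 0.125q − (317/3 - (1/9)q) = 51, so q' = 285.
Then pb = 317/3 − (1/9)·285 = 74 and ps = 89.375 + 0.125·285 = 125.
Buyers' price falls by p* − pb = 98 − 74 = 24; sellers' price rises by ps − p* = 125 − 98 = 27.
So consumers capture 24/51 = 8/17 of each unit of subsidy.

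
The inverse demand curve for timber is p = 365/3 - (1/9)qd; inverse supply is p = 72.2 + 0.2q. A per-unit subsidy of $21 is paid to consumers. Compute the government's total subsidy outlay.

Pre-subsidy: 365/3 - (1/9)q = 72.2 + 0.2q gives q* = 159 and p* = 104.
With the rebate, buyers effectively pay pb = ps − 21, where ps is the price sellers receive.
On the curves, pb = 365/3 - (1/9)q and ps = 72.2 + 0.2q; the wedge ps − pb = 21 gives 72.2 + 0.2q − (365/3 - (1/9)q) = 21, so q' = 226.5.
Then pb = 365/3 − (1/9)·226.5 = 96.5 and ps = 72.2 + 0.2·226.5 = 117.5.
Government outlay = subsidy × quantity = 21 × 226.5 = 4756.5.

Government cost = $4756.5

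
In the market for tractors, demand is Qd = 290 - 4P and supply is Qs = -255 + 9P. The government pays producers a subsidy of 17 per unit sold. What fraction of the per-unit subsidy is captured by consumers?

Pre-subsidy: 290 - 4P = -255 + 9P gives P* = 545/13, Q* = 1590/13.
With the subsidy, sellers receive Ps = Pb + 17 for each unit, where Pb is the price buyers pay.
Supply in terms of Pb becomes Qs = -255 + 9(Pb + 17) = -102 + 9Pb. Setting this equal to demand: 290 - 4Pb = -102 + 9Pb, so Pb = 392/13.
Sellers receive Ps = 392/13 + 17 = 613/13; Q' = 290 − 4·(392/13) = 2202/13.
Buyers' price falls by P* − Pb = 545/13 − 392/13 = 153/13; sellers' price rises by Ps − P* = 613/13 − 545/13 = 68/13.
So consumers capture (153/13)/17 = 9/13 of each unit of subsidy.

Consumer share = 9/13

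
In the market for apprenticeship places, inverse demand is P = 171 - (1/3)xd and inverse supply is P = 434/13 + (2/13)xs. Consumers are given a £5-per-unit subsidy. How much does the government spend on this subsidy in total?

Government cost = 27810/19

Pre-subsidy: 171 - (1/3)x = 434/13 + (2/13)x gives x* = 5367/19 and P* = 1460/19.
With the rebate, buyers effectively pay Pb = Ps − 5, where Ps is the price sellers receive.
On the curves, Pb = 171 - (1/3)x and Ps = 434/13 + (2/13)x; the wedge Ps − Pb = 5 gives 434/13 + (2/13)x − (171 - (1/3)x) = 5, so x' = 5562/19.
Then Pb = 171 − (1/3)·(5562/19) = 1395/19 and Ps = 434/13 + (2/13)·(5562/19) = 1490/19.
Government outlay = subsidy × quantity = 5 × 5562/19 = 27810/19.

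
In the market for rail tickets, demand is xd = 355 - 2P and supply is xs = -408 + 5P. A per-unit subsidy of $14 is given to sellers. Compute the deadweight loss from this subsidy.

Pre-subsidy: 355 - 2P = -408 + 5P gives P* = 109, x* = 137.
With the subsidy, sellers receive Ps = Pb + 14 for each unit, where Pb is the price buyers pay.
Supply in terms of Pb becomes xs = -408 + 5(Pb + 14) = -338 + 5Pb. Setting this equal to demand: 355 - 2Pb = -338 + 5Pb, so Pb = 99.
Sellers receive Ps = 99 + 14 = 113; x' = 355 − 2·99 = 157.
The subsidy expands output by 157 − 137 = 20 past the efficient level; on those units the gap between marginal cost and willingness to pay runs from 0 up to 14.
DWL = ½ × 14 × 20 = 140.

Deadweight loss = $140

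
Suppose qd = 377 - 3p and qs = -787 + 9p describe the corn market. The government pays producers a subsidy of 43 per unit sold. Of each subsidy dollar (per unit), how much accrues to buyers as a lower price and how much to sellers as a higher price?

Pre-subsidy: 377 - 3p = -787 + 9p gives p* = 97, q* = 86.
With the subsidy, sellers receive ps = pb + 43 for each unit, where pb is the price buyers pay.
Supply in terms of pb becomes qs = -787 + 9(pb + 43) = -400 + 9pb. Setting this equal to demand: 377 - 3pb = -400 + 9pb, so pb = 64.75.
Sellers receive ps = 64.75 + 43 = 107.75; q' = 377 − 3·64.75 = 182.75.
Buyers' price falls by p* − pb = 97 − 64.75 = 32.25; sellers' price rises by ps − p* = 107.75 − 97 = 10.75.

Buyers gain 32.25 per unit; sellers gain 10.75 per unit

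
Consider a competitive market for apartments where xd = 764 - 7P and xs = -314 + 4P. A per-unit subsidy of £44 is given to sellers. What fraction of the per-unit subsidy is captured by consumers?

Pre-subsidy: 764 - 7P = -314 + 4P gives P* = 98, x* = 78.
With the subsidy, sellers receive Ps = Pb + 44 for each unit, where Pb is the price buyers pay.
Supply in terms of Pb becomes xs = -314 + 4(Pb + 44) = -138 + 4Pb. Setting this equal to demand: 764 - 7Pb = -138 + 4Pb, so Pb = 82.
Sellers receive Ps = 82 + 44 = 126; x' = 764 − 7·82 = 190.
Buyers' price falls by P* − Pb = 98 − 82 = 16; sellers' price rises by Ps − P* = 126 − 98 = 28.
So consumers capture 16/44 = 4/11 of each unit of subsidy.

Consumer share = 4/11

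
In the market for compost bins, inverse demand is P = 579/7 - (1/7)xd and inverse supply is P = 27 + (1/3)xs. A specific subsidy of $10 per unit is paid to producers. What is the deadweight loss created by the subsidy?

Deadweight loss = $105

Pre-subsidy: 579/7 - (1/7)x = 27 + (1/3)x gives x* = 117 and P* = 66.
With the subsidy, sellers receive Ps = Pb + 10 for each unit, where Pb is the price buyers pay.
On the curves, Pb = 579/7 - (1/7)x and Ps = 27 + (1/3)x; the wedge Ps − Pb = 10 gives 27 + (1/3)x − (579/7 - (1/7)x) = 10, so x' = 138.
Then Pb = 579/7 − (1/7)·138 = 63 and Ps = 27 + (1/3)·138 = 73.
The subsidy expands output by 138 − 117 = 21 past the efficient level; on those units the gap between marginal cost and willingness to pay runs from 0 up to 10.
DWL = ½ × 10 × 21 = 105.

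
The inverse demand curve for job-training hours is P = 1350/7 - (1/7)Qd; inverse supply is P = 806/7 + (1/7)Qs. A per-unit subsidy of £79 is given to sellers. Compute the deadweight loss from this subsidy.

Pre-subsidy: 1350/7 - (1/7)Q = 806/7 + (1/7)Q gives Q* = 272 and P* = 154.
With the subsidy, sellers receive Ps = Pb + 79 for each unit, where Pb is the price buyers pay.
On the curves, Pb = 1350/7 - (1/7)Q and Ps = 806/7 + (1/7)Q; the wedge Ps − Pb = 79 gives 806/7 + (1/7)Q − (1350/7 - (1/7)Q) = 79, so Q' = 548.5.
Then Pb = 1350/7 − (1/7)·548.5 = 114.5 and Ps = 806/7 + (1/7)·548.5 = 193.5.
The subsidy expands output by 548.5 − 272 = 276.5 past the efficient level; on those units the gap between marginal cost and willingness to pay runs from 0 up to 79.
DWL = ½ × 79 × 276.5 = 10921.75.

Deadweight loss = £10921.75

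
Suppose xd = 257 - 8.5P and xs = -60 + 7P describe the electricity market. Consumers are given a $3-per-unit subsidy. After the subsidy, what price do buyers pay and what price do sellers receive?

Buyers pay 592/31; sellers receive 685/31

Pre-subsidy: 257 - 8.5P = -60 + 7P gives P* = 634/31, x* = 2578/31.
With the rebate, buyers effectively pay Pb = Ps − 3, where Ps is the price sellers receive.
Demand in terms of Ps becomes xd = 257 − 8.5(Ps − 3) = 282.5 - 8.5Ps. Setting this equal to supply: 282.5 - 8.5Ps = -60 + 7Ps, so Ps = 685/31.
Buyers pay Pb = 685/31 − 3 = 592/31; x' = -60 + 7·(685/31) = 2935/31.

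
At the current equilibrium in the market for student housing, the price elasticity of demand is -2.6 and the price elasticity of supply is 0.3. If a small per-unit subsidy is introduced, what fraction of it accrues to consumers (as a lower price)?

For a small subsidy around the equilibrium, the benefit split depends on the relative slopes, which at a point are proportional to the elasticities.
Buyer share = εs/(εs + |εd|) = 0.3/(0.3 + 2.6) = 3/29; seller share = |εd|/(εs + |εd|) = 26/29.

Consumer share = 3/29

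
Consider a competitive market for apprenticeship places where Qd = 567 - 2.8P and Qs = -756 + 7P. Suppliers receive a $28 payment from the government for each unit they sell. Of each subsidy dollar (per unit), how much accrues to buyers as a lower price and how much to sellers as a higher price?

Buyers gain $20 per unit; sellers gain $8 per unit

Pre-subsidy: 567 - 2.8P = -756 + 7P gives P* = 135, Q* = 189.
With the subsidy, sellers receive Ps = Pb + 28 for each unit, where Pb is the price buyers pay.
Supply in terms of Pb becomes Qs = -756 + 7(Pb + 28) = -560 + 7Pb. Setting this equal to demand: 567 - 2.8Pb = -560 + 7Pb, so Pb = 115.
Sellers receive Ps = 115 + 28 = 143; Q' = 567 − 2.8·115 = 245.
Buyers' price falls by P* − Pb = 135 − 115 = 20; sellers' price rises by Ps − P* = 143 − 135 = 8.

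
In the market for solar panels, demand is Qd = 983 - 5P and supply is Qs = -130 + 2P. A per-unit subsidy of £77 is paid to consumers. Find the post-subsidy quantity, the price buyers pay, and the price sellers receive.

Pre-subsidy: 983 - 5P = -130 + 2P gives P* = 159, Q* = 188.
With the rebate, buyers effectively pay Pb = Ps − 77, where Ps is the price sellers receive.
Demand in terms of Ps becomes Qd = 983 − 5(Ps − 77) = 1368 - 5Ps. Setting this equal to supply: 1368 - 5Ps = -130 + 2Ps, so Ps = 214.
Buyers pay Pb = 214 − 77 = 137; Q' = -130 + 2·214 = 298.

Q' = 298; buyers pay £137; sellers receive £214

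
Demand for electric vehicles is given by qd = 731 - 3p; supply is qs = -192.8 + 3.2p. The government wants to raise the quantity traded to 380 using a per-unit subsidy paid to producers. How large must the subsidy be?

At q = 380, invert demand for the buyer price: pb = (731 − 380)/3 = 117; invert supply for the seller price: ps = (380 − (-192.8))/3.2 = 179.
The subsidy must fill the gap: s = ps − pb = 179 − 117 = 62.

Required subsidy s = 62 per unit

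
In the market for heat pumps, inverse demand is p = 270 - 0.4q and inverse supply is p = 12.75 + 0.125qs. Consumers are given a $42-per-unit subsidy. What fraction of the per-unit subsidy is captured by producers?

Producer share = 5/21

Pre-subsidy: 270 - 0.4q = 12.75 + 0.125q gives q* = 490 and p* = 74.
With the rebate, buyers effectively pay pb = ps − 42, where ps is the price sellers receive.
On the curves, pb = 270 - 0.4q and ps = 12.75 + 0.125q; the wedge ps − pb = 42 gives 12.75 + 0.125q − (270 - 0.4q) = 42, so q' = 570.
Then pb = 270 − 0.4·570 = 42 and ps = 12.75 + 0.125·570 = 84.
Buyers' price falls by p* − pb = 74 − 42 = 32; sellers' price rises by ps − p* = 84 − 74 = 10.
So producers capture 10/42 = 5/21 of each unit of subsidy.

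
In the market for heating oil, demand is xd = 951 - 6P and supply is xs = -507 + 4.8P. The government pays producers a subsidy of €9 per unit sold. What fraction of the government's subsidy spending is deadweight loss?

DWL / government spending = 4/55

Pre-subsidy: 951 - 6P = -507 + 4.8P gives P* = 135, x* = 141.
With the subsidy, sellers receive Ps = Pb + 9 for each unit, where Pb is the price buyers pay.
Supply in terms of Pb becomes xs = -507 + 4.8(Pb + 9) = -463.8 + 4.8Pb. Setting this equal to demand: 951 - 6Pb = -463.8 + 4.8Pb, so Pb = 131.
Sellers receive Ps = 131 + 9 = 140; x' = 951 − 6·131 = 165.
ΔCS = ½(141 + 165)(135 − 131) = 612; ΔPS = ½(141 + 165)(140 − 135) = 765.
Government spending = 9 × 165 = 1485.
DWL = ½ × 9 × (165 − 141) = 108; fraction = 108 / 1485 = 4/55.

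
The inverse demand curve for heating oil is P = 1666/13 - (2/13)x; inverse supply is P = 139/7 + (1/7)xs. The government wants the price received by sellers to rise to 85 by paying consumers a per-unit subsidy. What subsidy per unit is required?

At a seller price of 85, quantity supplied is -139 + 7·85 = 456.
Buyers absorb 456 only when they pay Pb = 1666/13 − (2/13)·456 = 58.
s = Ps − Pb = 85 − 58 = 27.

Required subsidy s = 27 per unit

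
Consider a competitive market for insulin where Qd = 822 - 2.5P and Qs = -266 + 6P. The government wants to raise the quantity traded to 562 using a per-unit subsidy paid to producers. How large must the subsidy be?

Required subsidy s = 34 per unit

At Q = 562, invert demand for the buyer price: Pb = (822 − 562)/2.5 = 104; invert supply for the seller price: Ps = (562 − (-266))/6 = 138.
The subsidy must fill the gap: s = Ps − Pb = 138 − 104 = 34.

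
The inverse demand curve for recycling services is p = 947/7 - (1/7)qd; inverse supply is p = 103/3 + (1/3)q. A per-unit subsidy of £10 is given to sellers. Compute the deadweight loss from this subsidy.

Pre-subsidy: 947/7 - (1/7)q = 103/3 + (1/3)q gives q* = 212 and p* = 105.
With the subsidy, sellers receive ps = pb + 10 for each unit, where pb is the price buyers pay.
On the curves, pb = 947/7 - (1/7)q and ps = 103/3 + (1/3)q; the wedge ps − pb = 10 gives 103/3 + (1/3)q − (947/7 - (1/7)q) = 10, so q' = 233.
Then pb = 947/7 − (1/7)·233 = 102 and ps = 103/3 + (1/3)·233 = 112.
The subsidy expands output by 233 − 212 = 21 past the efficient level; on those units the gap between marginal cost and willingness to pay runs from 0 up to 10.
DWL = ½ × 10 × 21 = 105.

Deadweight loss = £105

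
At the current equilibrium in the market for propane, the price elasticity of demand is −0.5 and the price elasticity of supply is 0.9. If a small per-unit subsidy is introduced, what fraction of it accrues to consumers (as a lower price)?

Consumer share = 9/14

For a small subsidy around the equilibrium, the benefit split depends on the relative slopes, which at a point are proportional to the elasticities.
Buyer share = εs/(εs + |εd|) = 0.9/(0.9 + 0.5) = 9/14; seller share = |εd|/(εs + |εd|) = 5/14.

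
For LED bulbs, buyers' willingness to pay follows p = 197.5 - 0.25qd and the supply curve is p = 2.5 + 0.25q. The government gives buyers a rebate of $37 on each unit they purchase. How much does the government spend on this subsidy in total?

Government cost = $17168

Pre-subsidy: 197.5 - 0.25q = 2.5 + 0.25q gives q* = 390 and p* = 100.
With the rebate, buyers effectively pay pb = ps − 37, where ps is the price sellers receive.
On the curves, pb = 197.5 - 0.25q and ps = 2.5 + 0.25q; the wedge ps − pb = 37 gives 2.5 + 0.25q − (197.5 - 0.25q) = 37, so q' = 464.
Then pb = 197.5 − 0.25·464 = 81.5 and ps = 2.5 + 0.25·464 = 118.5.
Government outlay = subsidy × quantity = 37 × 464 = 17168.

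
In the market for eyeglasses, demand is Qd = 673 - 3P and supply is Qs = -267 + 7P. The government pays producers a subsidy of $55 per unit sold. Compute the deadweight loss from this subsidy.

Pre-subsidy: 673 - 3P = -267 + 7P gives P* = 94, Q* = 391.
With the subsidy, sellers receive Ps = Pb + 55 for each unit, where Pb is the price buyers pay.
Supply in terms of Pb becomes Qs = -267 + 7(Pb + 55) = 118 + 7Pb. Setting this equal to demand: 673 - 3Pb = 118 + 7Pb, so Pb = 55.5.
Sellers receive Ps = 55.5 + 55 = 110.5; Q' = 673 − 3·55.5 = 506.5.
The subsidy expands output by 506.5 − 391 = 115.5 past the efficient level; on those units the gap between marginal cost and willingness to pay runs from 0 up to 55.
DWL = ½ × 55 × 115.5 = 3176.25.

Deadweight loss = $3176.25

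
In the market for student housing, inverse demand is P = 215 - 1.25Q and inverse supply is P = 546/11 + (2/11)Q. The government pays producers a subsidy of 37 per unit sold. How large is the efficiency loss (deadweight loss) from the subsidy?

Deadweight loss = 30118/63

Pre-subsidy: 215 - 1.25Q = 546/11 + (2/11)Q gives Q* = 7276/63 and P* = 4450/63.
With the subsidy, sellers receive Ps = Pb + 37 for each unit, where Pb is the price buyers pay.
On the curves, Pb = 215 - 1.25Q and Ps = 546/11 + (2/11)Q; the wedge Ps − Pb = 37 gives 546/11 + (2/11)Q − (215 - 1.25Q) = 37, so Q' = 424/3.
Then Pb = 215 − 1.25·(424/3) = 115/3 and Ps = 546/11 + (2/11)·(424/3) = 226/3.
The subsidy expands output by 424/3 − 7276/63 = 1628/63 past the efficient level; on those units the gap between marginal cost and willingness to pay runs from 0 up to 37.
DWL = ½ × 37 × 1628/63 = 30118/63.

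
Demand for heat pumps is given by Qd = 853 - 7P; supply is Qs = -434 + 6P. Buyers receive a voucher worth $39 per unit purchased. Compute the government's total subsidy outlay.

Government cost = $11154

Pre-subsidy: 853 - 7P = -434 + 6P gives P* = 99, Q* = 160.
With the rebate, buyers effectively pay Pb = Ps − 39, where Ps is the price sellers receive.
Demand in terms of Ps becomes Qd = 853 − 7(Ps − 39) = 1126 - 7Ps. Setting this equal to supply: 1126 - 7Ps = -434 + 6Ps, so Ps = 120.
Buyers pay Pb = 120 − 39 = 81; Q' = -434 + 6·120 = 286.
Government outlay = subsidy × quantity = 39 × 286 = 11154.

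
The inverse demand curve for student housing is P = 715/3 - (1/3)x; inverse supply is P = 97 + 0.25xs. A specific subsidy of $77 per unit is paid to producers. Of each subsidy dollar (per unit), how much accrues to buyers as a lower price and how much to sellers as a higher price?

Pre-subsidy: 715/3 - (1/3)x = 97 + 0.25x gives x* = 1696/7 and P* = 1103/7.
With the subsidy, sellers receive Ps = Pb + 77 for each unit, where Pb is the price buyers pay.
On the curves, Pb = 715/3 - (1/3)x and Ps = 97 + 0.25x; the wedge Ps − Pb = 77 gives 97 + 0.25x − (715/3 - (1/3)x) = 77, so x' = 2620/7.
Then Pb = 715/3 − (1/3)·(2620/7) = 795/7 and Ps = 97 + 0.25·(2620/7) = 1334/7.
Buyers' price falls by P* − Pb = 1103/7 − 795/7 = 44; sellers' price rises by Ps − P* = 1334/7 − 1103/7 = 33.

Buyers gain $44 per unit; sellers gain $33 per unit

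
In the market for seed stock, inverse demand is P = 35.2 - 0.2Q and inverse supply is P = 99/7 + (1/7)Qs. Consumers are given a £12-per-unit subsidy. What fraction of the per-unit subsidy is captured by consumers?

Consumer share = 7/12

Pre-subsidy: 35.2 - 0.2Q = 99/7 + (1/7)Q gives Q* = 737/12 and P* = 275/12.
With the rebate, buyers effectively pay Pb = Ps − 12, where Ps is the price sellers receive.
On the curves, Pb = 35.2 - 0.2Q and Ps = 99/7 + (1/7)Q; the wedge Ps − Pb = 12 gives 99/7 + (1/7)Q − (35.2 - 0.2Q) = 12, so Q' = 1157/12.
Then Pb = 35.2 − 0.2·(1157/12) = 191/12 and Ps = 99/7 + (1/7)·(1157/12) = 335/12.
Buyers' price falls by P* − Pb = 275/12 − 191/12 = 7; sellers' price rises by Ps − P* = 335/12 − 275/12 = 5.
So consumers capture 7/12 = 7/12 of each unit of subsidy.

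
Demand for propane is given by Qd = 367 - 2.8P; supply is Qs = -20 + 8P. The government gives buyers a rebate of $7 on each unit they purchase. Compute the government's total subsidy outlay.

Government cost = 53144/27

Pre-subsidy: 367 - 2.8P = -20 + 8P gives P* = 215/6, Q* = 800/3.
With the rebate, buyers effectively pay Pb = Ps − 7, where Ps is the price sellers receive.
Demand in terms of Ps becomes Qd = 367 − 2.8(Ps − 7) = 386.6 - 2.8Ps. Setting this equal to supply: 386.6 - 2.8Ps = -20 + 8Ps, so Ps = 2033/54.
Buyers pay Pb = 2033/54 − 7 = 1655/54; Q' = -20 + 8·(2033/54) = 7592/27.
Government outlay = subsidy × quantity = 7 × 7592/27 = 53144/27.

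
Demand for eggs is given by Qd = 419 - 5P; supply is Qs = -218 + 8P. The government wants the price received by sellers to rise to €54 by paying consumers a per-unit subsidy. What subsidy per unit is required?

At a seller price of 54, quantity supplied is -218 + 8·54 = 214.
Buyers absorb 214 only when they pay Pb with 419 − 5·Pb = 214, i.e. Pb = 41.
s = Ps − Pb = 54 − 41 = 13.

Required subsidy s = €13 per unit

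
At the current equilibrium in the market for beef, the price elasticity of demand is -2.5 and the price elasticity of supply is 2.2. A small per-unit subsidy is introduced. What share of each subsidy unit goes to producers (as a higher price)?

For a small subsidy around the equilibrium, the benefit split depends on the relative slopes, which at a point are proportional to the elasticities.
Buyer share = εs/(εs + |εd|) = 2.2/(2.2 + 2.5) = 22/47; seller share = |εd|/(εs + |εd|) = 25/47.
So producers capture 25/47 of the subsidy.

Producer share = 25/47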